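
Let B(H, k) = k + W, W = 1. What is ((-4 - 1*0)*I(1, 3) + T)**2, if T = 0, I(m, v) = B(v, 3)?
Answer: 256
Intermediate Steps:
B(H, k) = 1 + k (B(H, k) = k + 1 = 1 + k)
I(m, v) = 4 (I(m, v) = 1 + 3 = 4)
((-4 - 1*0)*I(1, 3) + T)**2 = ((-4 - 1*0)*4 + 0)**2 = ((-4 + 0)*4 + 0)**2 = (-4*4 + 0)**2 = (-16 + 0)**2 = (-16)**2 = 256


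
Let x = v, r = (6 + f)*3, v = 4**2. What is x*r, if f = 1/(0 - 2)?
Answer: 264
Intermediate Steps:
f = -1/2 (f = 1/(-2) = -1/2 ≈ -0.50000)
v = 16
r = 33/2 (r = (6 - 1/2)*3 = (11/2)*3 = 33/2 ≈ 16.500)
x = 16
x*r = 16*(33/2) = 264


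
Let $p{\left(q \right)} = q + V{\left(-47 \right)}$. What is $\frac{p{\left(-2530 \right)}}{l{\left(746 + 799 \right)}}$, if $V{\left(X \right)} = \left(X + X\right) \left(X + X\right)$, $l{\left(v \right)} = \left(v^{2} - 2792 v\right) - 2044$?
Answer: $- \frac{6306}{1928659} \approx -0.0032696$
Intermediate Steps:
$l{\left(v \right)} = -2044 + v^{2} - 2792 v$
$V{\left(X \right)} = 4 X^{2}$ ($V{\left(X \right)} = 2 X 2 X = 4 X^{2}$)
$p{\left(q \right)} = 8836 + q$ ($p{\left(q \right)} = q + 4 \left(-47\right)^{2} = q + 4 \cdot 2209 = q + 8836 = 8836 + q$)
$\frac{p{\left(-2530 \right)}}{l{\left(746 + 799 \right)}} = \frac{8836 - 2530}{-2044 + \left(746 + 799\right)^{2} - 2792 \left(746 + 799\right)} = \frac{6306}{-2044 + 1545^{2} - 4313640} = \frac{6306}{-2044 + 2387025 - 4313640} = \frac{6306}{-1928659} = 6306 \left(- \frac{1}{1928659}\right) = - \frac{6306}{1928659}$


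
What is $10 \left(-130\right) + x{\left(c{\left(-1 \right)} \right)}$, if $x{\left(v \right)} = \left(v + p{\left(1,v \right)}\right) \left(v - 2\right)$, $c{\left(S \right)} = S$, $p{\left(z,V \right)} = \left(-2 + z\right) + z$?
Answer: $-1297$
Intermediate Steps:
$p{\left(z,V \right)} = -2 + 2 z$
$x{\left(v \right)} = v \left(-2 + v\right)$ ($x{\left(v \right)} = \left(v + \left(-2 + 2 \cdot 1\right)\right) \left(v - 2\right) = \left(v + \left(-2 + 2\right)\right) \left(-2 + v\right) = \left(v + 0\right) \left(-2 + v\right) = v \left(-2 + v\right)$)
$10 \left(-130\right) + x{\left(c{\left(-1 \right)} \right)} = 10 \left(-130\right) - \left(-2 - 1\right) = -1300 - -3 = -1300 + 3 = -1297$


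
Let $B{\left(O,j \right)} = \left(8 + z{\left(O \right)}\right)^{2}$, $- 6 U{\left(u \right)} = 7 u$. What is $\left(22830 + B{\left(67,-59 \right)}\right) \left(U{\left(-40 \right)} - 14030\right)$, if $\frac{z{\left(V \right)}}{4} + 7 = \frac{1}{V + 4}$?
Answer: $- \frac{1637323685900}{5041} \approx -3.248 \cdot 10^{8}$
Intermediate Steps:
$z{\left(V \right)} = -28 + \frac{4}{4 + V}$ ($z{\left(V \right)} = -28 + \frac{4}{V + 4} = -28 + \frac{4}{4 + V}$)
$U{\left(u \right)} = - \frac{7 u}{6}$
$B{\left(O,j \right)} = \left(8 + \frac{4 \left(-27 - 7 O\right)}{4 + O}\right)^{2}$
$\left(22830 + B{\left(67,-59 \right)}\right) \left(U{\left(-40 \right)} - 14030\right) = \left(22830 + \frac{16 \left(19 + 5 \cdot 67\right)^{2}}{\left(4 + 67\right)^{2}}\right) \left(\left(- \frac{7}{6}\right) \left(-40\right) - 14030\right) = \left(22830 + \frac{16 \left(19 + 335\right)^{2}}{5041}\right) \left(\frac{140}{3} - 14030\right) = \left(22830 + 16 \cdot \frac{1}{5041} \cdot 354^{2}\right) \left(- \frac{41950}{3}\right) = \left(22830 + 16 \cdot \frac{1}{5041} \cdot 125316\right) \left(- \frac{41950}{3}\right) = \left(22830 + \frac{2005056}{5041}\right) \left(- \frac{41950}{3}\right) = \frac{117091086}{5041} \left(- \frac{41950}{3}\right) = - \frac{1637323685900}{5041}$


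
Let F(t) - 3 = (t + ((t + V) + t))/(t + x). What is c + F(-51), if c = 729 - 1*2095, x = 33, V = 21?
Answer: -4067/3 ≈ -1355.7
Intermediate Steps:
c = -1366 (c = 729 - 2095 = -1366)
F(t) = 3 + (21 + 3*t)/(33 + t) (F(t) = 3 + (t + ((t + 21) + t))/(t + 33) = 3 + (t + ((21 + t) + t))/(33 + t) = 3 + (t + (21 + 2*t))/(33 + t) = 3 + (21 + 3*t)/(33 + t))
c + F(-51) = -1366 + 6*(20 - 51)/(33 - 51) = -1366 + 6*(-31)/(-18) = -1366 + 6*(-1/18)*(-31) = -1366 + 31/3 = -4067/3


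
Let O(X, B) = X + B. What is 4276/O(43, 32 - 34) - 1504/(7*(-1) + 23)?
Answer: 422/41 ≈ 10.293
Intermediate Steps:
O(X, B) = B + X
4276/O(43, 32 - 34) - 1504/(7*(-1) + 23) = 4276/((32 - 34) + 43) - 1504/(7*(-1) + 23) = 4276/(-2 + 43) - 1504/(-7 + 23) = 4276/41 - 1504/16 = 4276*(1/41) - 1504*1/16 = 4276/41 - 94 = 422/41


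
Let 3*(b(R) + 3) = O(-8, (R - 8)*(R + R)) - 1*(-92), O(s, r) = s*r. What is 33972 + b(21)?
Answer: 97631/3 ≈ 32544.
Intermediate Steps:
O(s, r) = r*s
b(R) = 83/3 - 16*R*(-8 + R)/3 (b(R) = -3 + (((R - 8)*(R + R))*(-8) - 1*(-92))/3 = -3 + (((-8 + R)*(2*R))*(-8) + 92)/3 = -3 + ((2*R*(-8 + R))*(-8) + 92)/3 = -3 + (-16*R*(-8 + R) + 92)/3 = -3 + (92 - 16*R*(-8 + R))/3 = -3 + (92/3 - 16*R*(-8 + R)/3) = 83/3 - 16*R*(-8 + R)/3)
33972 + b(21) = 33972 + (83/3 - 16/3*21*(-8 + 21)) = 33972 + (83/3 - 16/3*21*13) = 33972 + (83/3 - 1456) = 33972 - 4285/3 = 97631/3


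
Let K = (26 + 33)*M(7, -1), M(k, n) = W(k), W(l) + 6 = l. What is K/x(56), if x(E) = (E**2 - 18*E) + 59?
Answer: 59/2187 ≈ 0.026978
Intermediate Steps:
W(l) = -6 + l
M(k, n) = -6 + k
x(E) = 59 + E**2 - 18*E
K = 59 (K = (26 + 33)*(-6 + 7) = 59*1 = 59)
K/x(56) = 59/(59 + 56**2 - 18*56) = 59/(59 + 3136 - 1008) = 59/2187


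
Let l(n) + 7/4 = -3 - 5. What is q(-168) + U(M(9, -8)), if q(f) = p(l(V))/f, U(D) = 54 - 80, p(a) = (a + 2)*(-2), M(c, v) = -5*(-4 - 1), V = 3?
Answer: -8767/336 ≈ -26.092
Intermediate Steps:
l(n) = -39/4 (l(n) = -7/4 + (-3 - 5) = -7/4 - 8 = -39/4)
M(c, v) = 25 (M(c, v) = -5*(-5) = 25)
p(a) = -4 - 2*a (p(a) = (2 + a)*(-2) = -4 - 2*a)
U(D) = -26
q(f) = 31/(2*f) (q(f) = (-4 - 2*(-39/4))/f = (-4 + 39/2)/f = 31/(2*f))
q(-168) + U(M(9, -8)) = (31/2)/(-168) - 26 = (31/2)*(-1/168) - 26 = -31/336 - 26 = -8767/336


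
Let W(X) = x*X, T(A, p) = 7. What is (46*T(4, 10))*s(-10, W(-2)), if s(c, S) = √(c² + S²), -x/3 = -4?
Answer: 8372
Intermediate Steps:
x = 12 (x = -3*(-4) = 12)
W(X) = 12*X
s(c, S) = √(S² + c²)
(46*T(4, 10))*s(-10, W(-2)) = (46*7)*√((12*(-2))² + (-10)²) = 322*√((-24)² + 100) = 322*√(576 + 100) = 322*√676 = 322*26 = 8372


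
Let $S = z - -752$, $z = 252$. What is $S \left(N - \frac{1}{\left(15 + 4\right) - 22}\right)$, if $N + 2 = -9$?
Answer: $- \frac{32128}{3} \approx -10709.0$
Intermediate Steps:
$N = -11$ ($N = -2 - 9 = -11$)
$S = 1004$ ($S = 252 - -752 = 252 + 752 = 1004$)
$S \left(N - \frac{1}{\left(15 + 4\right) - 22}\right) = 1004 \left(-11 - \frac{1}{\left(15 + 4\right) - 22}\right) = 1004 \left(-11 - \frac{1}{19 - 22}\right) = 1004 \left(-11 - \frac{1}{-3}\right) = 1004 \left(-11 - - \frac{1}{3}\right) = 1004 \left(-11 + \frac{1}{3}\right) = 1004 \left(- \frac{32}{3}\right) = - \frac{32128}{3}$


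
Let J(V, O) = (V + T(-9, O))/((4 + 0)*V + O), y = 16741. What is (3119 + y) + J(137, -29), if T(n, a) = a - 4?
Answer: 10307444/519 ≈ 19860.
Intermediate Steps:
T(n, a) = -4 + a
J(V, O) = (-4 + O + V)/(O + 4*V) (J(V, O) = (V + (-4 + O))/((4 + 0)*V + O) = (-4 + O + V)/(4*V + O) = (-4 + O + V)/(O + 4*V))
(3119 + y) + J(137, -29) = (3119 + 16741) + (-4 - 29 + 137)/(-29 + 4*137) = 19860 + 104/(-29 + 548) = 19860 + 104/519 = 10307444/519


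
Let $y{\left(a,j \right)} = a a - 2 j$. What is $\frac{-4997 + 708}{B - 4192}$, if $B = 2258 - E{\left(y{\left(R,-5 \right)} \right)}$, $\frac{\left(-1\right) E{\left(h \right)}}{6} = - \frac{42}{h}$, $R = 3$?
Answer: $\frac{81491}{36998} \approx 2.2026$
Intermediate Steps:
$y{\left(a,j \right)} = a^{2} - 2 j$
$E{\left(h \right)} = \frac{252}{h}$ ($E{\left(h \right)} = - 6 \left(- \frac{42}{h}\right) = \frac{252}{h}$)
$B = \frac{42650}{19}$ ($B = 2258 - \frac{252}{3^{2} - -10} = 2258 - \frac{252}{9 + 10} = 2258 - \frac{252}{19} = \frac{42650}{19} \approx 2244.7$)
$\frac{-4997 + 708}{B - 4192} = \frac{-4997 + 708}{\frac{42650}{19} - 4192} = - \frac{4289}{- \frac{36998}{19}} = \left(-4289\right) \left(- \frac{19}{36998}\right) = \frac{81491}{36998}$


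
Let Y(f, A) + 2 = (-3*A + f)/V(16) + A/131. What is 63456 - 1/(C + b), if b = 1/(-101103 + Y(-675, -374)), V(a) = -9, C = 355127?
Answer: 895874378097609158/14118040502669 ≈ 63456.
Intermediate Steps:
Y(f, A) = -2 - f/9 + 134*A/393 (Y(f, A) = -2 + ((-3*A + f)/(-9) + A/131) = -2 + ((f - 3*A)*(-⅑) + A*(1/131)) = -2 + ((-f/9 + A/3) + A/131) = -2 + (-f/9 + 134*A/393) = -2 - f/9 + 134*A/393)
b = -393/39754906 (b = 1/(-101103 + (-2 - ⅑*(-675) + (134/393)*(-374))) = 1/(-101103 + (-2 + 75 - 50116/393)) = 1/(-101103 - 21427/393) = 1/(-39754906/393) = -393/39754906 ≈ -9.8856e-6)
63456 - 1/(C + b) = 63456 - 1/(355127 - 393/39754906) = 63456 - 1/14118040502669/39754906 = 63456 - 1*39754906/14118040502669 = 63456 - 39754906/14118040502669 = 895874378097609158/14118040502669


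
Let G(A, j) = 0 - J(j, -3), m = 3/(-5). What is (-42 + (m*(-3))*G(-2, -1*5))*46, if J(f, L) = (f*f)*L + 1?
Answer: 20976/5 ≈ 4195.2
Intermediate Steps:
m = -3/5 (m = 3*(-1/5) = -3/5 ≈ -0.60000)
J(f, L) = 1 + L*f**2 (J(f, L) = f**2*L + 1 = L*f**2 + 1 = 1 + L*f**2)
G(A, j) = -1 + 3*j**2 (G(A, j) = 0 - (1 - 3*j**2) = 0 + (-1 + 3*j**2) = -1 + 3*j**2)
(-42 + (m*(-3))*G(-2, -1*5))*46 = (-42 + (-3/5*(-3))*(-1 + 3*(-1*5)**2))*46 = (-42 + 9*(-1 + 3*(-5)**2)/5)*46 = (-42 + 9*(-1 + 3*25)/5)*46 = (-42 + 9*(-1 + 75)/5)*46 = (-42 + (9/5)*74)*46 = (-42 + 666/5)*46 = (456/5)*46 = 20976/5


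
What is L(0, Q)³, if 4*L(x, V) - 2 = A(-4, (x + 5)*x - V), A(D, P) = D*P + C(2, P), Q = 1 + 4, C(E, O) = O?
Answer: 4913/64 ≈ 76.766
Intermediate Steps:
Q = 5
A(D, P) = P + D*P (A(D, P) = D*P + P = P + D*P)
L(x, V) = ½ + 3*V/4 - 3*x*(5 + x)/4 (L(x, V) = ½ + (((x + 5)*x - V)*(1 - 4))/4 = ½ + (((5 + x)*x - V)*(-3))/4 = ½ + ((x*(5 + x) - V)*(-3))/4 = ½ + ((-V + x*(5 + x))*(-3))/4 = ½ + (3*V - 3*x*(5 + x))/4 = ½ + (3*V/4 - 3*x*(5 + x)/4) = ½ + 3*V/4 - 3*x*(5 + x)/4)
L(0, Q)³ = (½ - 15/4*0 - ¾*0² + (¾)*5)³ = (½ + 0 - ¾*0 + 15/4)³ = (½ + 0 + 0 + 15/4)³ = (17/4)³ = 4913/64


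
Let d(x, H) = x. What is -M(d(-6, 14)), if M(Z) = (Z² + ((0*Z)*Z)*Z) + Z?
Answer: -30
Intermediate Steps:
M(Z) = Z + Z² (M(Z) = (Z² + (0*Z)*Z) + Z = (Z² + 0*Z) + Z = (Z² + 0) + Z = Z² + Z = Z + Z²)
-M(d(-6, 14)) = -(-6)*(1 - 6) = -(-6)*(-5) = -1*30 = -30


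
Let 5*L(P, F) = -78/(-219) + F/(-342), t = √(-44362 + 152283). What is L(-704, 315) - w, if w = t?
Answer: -1567/13870 - √107921 ≈ -328.63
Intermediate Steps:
t = √107921 ≈ 328.51
L(P, F) = 26/365 - F/1710 (L(P, F) = (-78/(-219) + F/(-342))/5 = (-78*(-1/219) + F*(-1/342))/5 = (26/73 - F/342)/5 = 26/365 - F/1710)
w = √107921 ≈ 328.51
L(-704, 315) - w = (26/365 - 1/1710*315) - √107921 = (26/365 - 7/38) - √107921 = -1567/13870 - √107921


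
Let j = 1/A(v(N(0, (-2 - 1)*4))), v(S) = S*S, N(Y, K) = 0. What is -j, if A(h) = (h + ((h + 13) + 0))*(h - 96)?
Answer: 1/1248 ≈ 0.00080128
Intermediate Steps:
v(S) = S**2
A(h) = (-96 + h)*(13 + 2*h) (A(h) = (h + ((13 + h) + 0))*(-96 + h) = (h + (13 + h))*(-96 + h) = (13 + 2*h)*(-96 + h) = (-96 + h)*(13 + 2*h))
j = -1/1248 (j = 1/(-1248 - 179*0**2 + 2*(0**2)**2) = 1/(-1248 - 179*0 + 2*0**2) = 1/(-1248 + 0 + 2*0) = 1/(-1248 + 0 + 0) = 1/(-1248) = -1/1248 ≈ -0.00080128)
-j = -1*(-1/1248) = 1/1248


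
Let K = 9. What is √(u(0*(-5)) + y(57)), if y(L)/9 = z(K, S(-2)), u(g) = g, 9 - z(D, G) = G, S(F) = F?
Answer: 3*√11 ≈ 9.9499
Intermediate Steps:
z(D, G) = 9 - G
y(L) = 99 (y(L) = 9*(9 - 1*(-2)) = 9*(9 + 2) = 9*11 = 99)
√(u(0*(-5)) + y(57)) = √(0*(-5) + 99) = √(0 + 99) = √99 = 3*√11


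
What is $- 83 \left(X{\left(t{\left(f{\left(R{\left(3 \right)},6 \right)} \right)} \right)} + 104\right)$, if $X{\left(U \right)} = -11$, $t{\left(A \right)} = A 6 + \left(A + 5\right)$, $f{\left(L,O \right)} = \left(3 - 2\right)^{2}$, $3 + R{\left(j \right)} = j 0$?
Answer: $-7719$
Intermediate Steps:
$R{\left(j \right)} = -3$ ($R{\left(j \right)} = -3 + j 0 = -3 + 0 = -3$)
$f{\left(L,O \right)} = 1$ ($f{\left(L,O \right)} = 1^{2} = 1$)
$t{\left(A \right)} = 5 + 7 A$ ($t{\left(A \right)} = 6 A + \left(5 + A\right) = 5 + 7 A$)
$- 83 \left(X{\left(t{\left(f{\left(R{\left(3 \right)},6 \right)} \right)} \right)} + 104\right) = - 83 \left(-11 + 104\right) = \left(-83\right) 93 = -7719$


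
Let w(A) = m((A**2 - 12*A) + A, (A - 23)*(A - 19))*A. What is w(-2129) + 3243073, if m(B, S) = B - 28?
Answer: -9696549055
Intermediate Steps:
m(B, S) = -28 + B
w(A) = A*(-28 + A**2 - 11*A) (w(A) = (-28 + ((A**2 - 12*A) + A))*A = (-28 + (A**2 - 11*A))*A = (-28 + A**2 - 11*A)*A = A*(-28 + A**2 - 11*A))
w(-2129) + 3243073 = -2129*(-28 - 2129*(-11 - 2129)) + 3243073 = -2129*(-28 - 2129*(-2140)) + 3243073 = -2129*(-28 + 4556060) + 3243073 = -2129*4556032 + 3243073 = -9699792128 + 3243073 = -9696549055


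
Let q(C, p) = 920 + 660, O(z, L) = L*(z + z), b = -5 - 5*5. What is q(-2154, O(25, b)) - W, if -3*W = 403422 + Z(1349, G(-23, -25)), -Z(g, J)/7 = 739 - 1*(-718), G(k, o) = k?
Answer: 397963/3 ≈ 1.3265e+5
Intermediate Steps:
Z(g, J) = -10199 (Z(g, J) = -7*(739 - 1*(-718)) = -7*(739 + 718) = -7*1457 = -10199)
b = -30 (b = -5 - 25 = -30)
O(z, L) = 2*L*z (O(z, L) = L*(2*z) = 2*L*z)
q(C, p) = 1580
W = -393223/3 (W = -(403422 - 10199)/3 = -⅓*393223 = -393223/3 ≈ -1.3107e+5)
q(-2154, O(25, b)) - W = 1580 - 1*(-393223/3) = 1580 + 393223/3 = 397963/3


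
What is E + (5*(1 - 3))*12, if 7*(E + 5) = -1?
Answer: -876/7 ≈ -125.14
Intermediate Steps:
E = -36/7 (E = -5 + (⅐)*(-1) = -5 - ⅐ = -36/7 ≈ -5.1429)
E + (5*(1 - 3))*12 = -36/7 + (5*(1 - 3))*12 = -36/7 + (5*(-2))*12 = -36/7 - 10*12 = -36/7 - 120 = -876/7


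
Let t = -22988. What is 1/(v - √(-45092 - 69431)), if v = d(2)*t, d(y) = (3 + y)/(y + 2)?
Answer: I/(√114523 - 28735*I) ≈ -3.4796e-5 + 4.0979e-7*I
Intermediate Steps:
d(y) = (3 + y)/(2 + y)
v = -28735 (v = ((3 + 2)/(2 + 2))*(-22988) = (5/4)*(-22988) = -28735)
1/(v - √(-45092 - 69431)) = 1/(-28735 - √(-45092 - 69431)) = 1/(-28735 - √(-114523)) = 1/(-28735 - I*√114523)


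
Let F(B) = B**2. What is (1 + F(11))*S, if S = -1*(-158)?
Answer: 19276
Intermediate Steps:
S = 158
(1 + F(11))*S = (1 + 11**2)*158 = (1 + 121)*158 = 122*158 = 19276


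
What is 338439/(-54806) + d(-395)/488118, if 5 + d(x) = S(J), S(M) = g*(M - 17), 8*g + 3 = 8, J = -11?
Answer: -55066466979/8917265036 ≈ -6.1753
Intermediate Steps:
g = 5/8 (g = -3/8 + (⅛)*8 = -3/8 + 1 = 5/8 ≈ 0.62500)
S(M) = -85/8 + 5*M/8 (S(M) = 5*(M - 17)/8 = 5*(-17 + M)/8 = -85/8 + 5*M/8)
d(x) = -45/2 (d(x) = -5 + (-85/8 + (5/8)*(-11)) = -5 + (-85/8 - 55/8) = -5 - 35/2 = -45/2)
338439/(-54806) + d(-395)/488118 = 338439/(-54806) - 45/2/488118 = 338439*(-1/54806) - 45/2*1/488118 = -338439/54806 - 15/325412 = -55066466979/8917265036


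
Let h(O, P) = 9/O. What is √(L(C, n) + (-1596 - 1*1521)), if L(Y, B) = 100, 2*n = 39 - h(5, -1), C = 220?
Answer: I*√3017 ≈ 54.927*I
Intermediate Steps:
n = 93/5 (n = (39 - 9/5)/2 = (½)*(186/5) = 93/5 ≈ 18.600)
√(L(C, n) + (-1596 - 1*1521)) = √(100 + (-1596 - 1*1521)) = √(100 + (-1596 - 1521)) = √(100 - 3117) = √(-3017) = I*√3017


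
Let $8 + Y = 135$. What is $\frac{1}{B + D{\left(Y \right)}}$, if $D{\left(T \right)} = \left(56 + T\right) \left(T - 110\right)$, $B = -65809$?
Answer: $- \frac{1}{62698} \approx -1.5949 \cdot 10^{-5}$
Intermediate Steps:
$Y = 127$ ($Y = -8 + 135 = 127$)
$D{\left(T \right)} = \left(-110 + T\right) \left(56 + T\right)$ ($D{\left(T \right)} = \left(56 + T\right) \left(-110 + T\right) = \left(-110 + T\right) \left(56 + T\right)$)
$\frac{1}{B + D{\left(Y \right)}} = \frac{1}{-65809 - \left(13018 - 16129\right)} = \frac{1}{-65809 - -3111} = \frac{1}{-65809 + 3111} = \frac{1}{-62698} = - \frac{1}{62698}$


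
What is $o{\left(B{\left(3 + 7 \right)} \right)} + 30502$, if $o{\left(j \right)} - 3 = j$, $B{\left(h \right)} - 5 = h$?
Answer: $30520$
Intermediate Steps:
$B{\left(h \right)} = 5 + h$
$o{\left(j \right)} = 3 + j$
$o{\left(B{\left(3 + 7 \right)} \right)} + 30502 = \left(3 + \left(5 + \left(3 + 7\right)\right)\right) + 30502 = \left(3 + \left(5 + 10\right)\right) + 30502 = \left(3 + 15\right) + 30502 = 18 + 30502 = 30520$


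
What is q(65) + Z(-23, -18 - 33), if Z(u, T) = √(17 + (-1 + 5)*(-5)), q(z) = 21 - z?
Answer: -44 + I*√3 ≈ -44.0 + 1.732*I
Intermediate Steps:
Z(u, T) = I*√3 (Z(u, T) = √(17 + 4*(-5)) = √(17 - 20) = √(-3) = I*√3)
q(65) + Z(-23, -18 - 33) = (21 - 1*65) + I*√3 = (21 - 65) + I*√3 = -44 + I*√3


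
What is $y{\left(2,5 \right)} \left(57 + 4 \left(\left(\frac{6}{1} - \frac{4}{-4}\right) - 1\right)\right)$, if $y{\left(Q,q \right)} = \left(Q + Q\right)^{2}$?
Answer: $1296$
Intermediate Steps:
$y{\left(Q,q \right)} = 4 Q^{2}$ ($y{\left(Q,q \right)} = \left(2 Q\right)^{2} = 4 Q^{2}$)
$y{\left(2,5 \right)} \left(57 + 4 \left(\left(\frac{6}{1} - \frac{4}{-4}\right) - 1\right)\right) = 4 \cdot 2^{2} \left(57 + 4 \left(\left(\frac{6}{1} - \frac{4}{-4}\right) - 1\right)\right) = 4 \cdot 4 \left(57 + 4 \left(\left(6 \cdot 1 - -1\right) - 1\right)\right) = 16 \left(57 + 4 \left(\left(6 + 1\right) - 1\right)\right) = 16 \left(57 + 4 \left(7 - 1\right)\right) = 16 \left(57 + 4 \cdot 6\right) = 16 \left(57 + 24\right) = 16 \cdot 81 = 1296$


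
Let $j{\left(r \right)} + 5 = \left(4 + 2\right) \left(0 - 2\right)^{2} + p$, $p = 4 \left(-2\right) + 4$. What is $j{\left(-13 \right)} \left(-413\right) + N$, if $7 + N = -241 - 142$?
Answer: $-6585$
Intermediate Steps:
$p = -4$ ($p = -8 + 4 = -4$)
$N = -390$ ($N = -7 - 383 = -390$)
$j{\left(r \right)} = 15$ ($j{\left(r \right)} = -5 - \left(4 - \left(4 + 2\right) \left(0 - 2\right)^{2}\right) = -5 - \left(4 - 6 \left(-2\right)^{2}\right) = -5 + \left(6 \cdot 4 - 4\right) = -5 + \left(24 - 4\right) = -5 + 20 = 15$)
$j{\left(-13 \right)} \left(-413\right) + N = 15 \left(-413\right) - 390 = -6195 - 390 = -6585$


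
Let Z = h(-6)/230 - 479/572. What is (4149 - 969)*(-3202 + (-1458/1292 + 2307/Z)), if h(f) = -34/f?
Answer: -995322044659470/51806939 ≈ -1.9212e+7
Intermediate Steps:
Z = -160393/197340 (Z = -34/(-6)/230 - 479/572 = -34*(-⅙)*(1/230) - 479*1/572 = (17/3)*(1/230) - 479/572 = 17/690 - 479/572 = -160393/197340 ≈ -0.81277)
(4149 - 969)*(-3202 + (-1458/1292 + 2307/Z)) = (4149 - 969)*(-3202 + (-1458/1292 + 2307/(-160393/197340))) = 3180*(-3202 + (-1458*1/1292 + 2307*(-197340/160393))) = 3180*(-3202 + (-729/646 - 455263380/160393)) = 3180*(-3202 - 294217069977/103613878) = 3180*(-625988707333/103613878) = -995322044659470/51806939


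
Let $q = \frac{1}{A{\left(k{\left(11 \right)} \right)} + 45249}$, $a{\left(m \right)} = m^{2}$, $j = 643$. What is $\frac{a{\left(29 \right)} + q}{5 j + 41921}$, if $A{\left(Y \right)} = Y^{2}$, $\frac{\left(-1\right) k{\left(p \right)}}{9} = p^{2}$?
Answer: $\frac{1035413971}{55570089120} \approx 0.018633$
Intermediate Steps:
$k{\left(p \right)} = - 9 p^{2}$
$q = \frac{1}{1231170}$ ($q = \frac{1}{\left(- 9 \cdot 11^{2}\right)^{2} + 45249} = \frac{1}{\left(\left(-9\right) 121\right)^{2} + 45249} = \frac{1}{\left(-1089\right)^{2} + 45249} = \frac{1}{1185921 + 45249} = \frac{1}{1231170} \approx 8.1224 \cdot 10^{-7}$)
$\frac{a{\left(29 \right)} + q}{5 j + 41921} = \frac{29^{2} + \frac{1}{1231170}}{5 \cdot 643 + 41921} = \frac{841 + \frac{1}{1231170}}{3215 + 41921} = \frac{1035413971}{1231170 \cdot 45136} = \frac{1035413971}{1231170} \cdot \frac{1}{45136} = \frac{1035413971}{55570089120}$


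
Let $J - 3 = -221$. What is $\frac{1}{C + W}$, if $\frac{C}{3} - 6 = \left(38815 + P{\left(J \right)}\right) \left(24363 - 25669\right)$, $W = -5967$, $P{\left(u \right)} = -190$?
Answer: $- \frac{1}{151338699} \approx -6.6077 \cdot 10^{-9}$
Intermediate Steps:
$J = -218$ ($J = 3 - 221 = -218$)
$C = -151332732$ ($C = 18 + 3 \left(38815 - 190\right) \left(24363 - 25669\right) = 18 + 3 \cdot 38625 \left(-1306\right) = 18 + 3 \left(-50444250\right) = 18 - 151332750 = -151332732$)
$\frac{1}{C + W} = \frac{1}{-151332732 - 5967} = \frac{1}{-151338699} = - \frac{1}{151338699}$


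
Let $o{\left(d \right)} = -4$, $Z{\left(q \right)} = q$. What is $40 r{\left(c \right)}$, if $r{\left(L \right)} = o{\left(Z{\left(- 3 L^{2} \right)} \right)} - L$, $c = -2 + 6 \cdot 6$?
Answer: $-1520$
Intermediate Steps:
$c = 34$ ($c = -2 + 36 = 34$)
$r{\left(L \right)} = -4 - L$
$40 r{\left(c \right)} = 40 \left(-4 - 34\right) = 40 \left(-38\right) = -1520$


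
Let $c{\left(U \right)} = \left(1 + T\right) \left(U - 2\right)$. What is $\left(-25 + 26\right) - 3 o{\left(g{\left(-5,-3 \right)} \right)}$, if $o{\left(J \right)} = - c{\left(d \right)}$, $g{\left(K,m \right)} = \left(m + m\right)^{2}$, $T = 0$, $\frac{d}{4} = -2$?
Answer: $-29$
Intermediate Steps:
$d = -8$ ($d = 4 \left(-2\right) = -8$)
$c{\left(U \right)} = -2 + U$ ($c{\left(U \right)} = \left(1 + 0\right) \left(U - 2\right) = 1 \left(-2 + U\right) = -2 + U$)
$g{\left(K,m \right)} = 4 m^{2}$ ($g{\left(K,m \right)} = \left(2 m\right)^{2} = 4 m^{2}$)
$o{\left(J \right)} = 10$ ($o{\left(J \right)} = - (-2 - 8) = \left(-1\right) \left(-10\right) = 10$)
$\left(-25 + 26\right) - 3 o{\left(g{\left(-5,-3 \right)} \right)} = \left(-25 + 26\right) - 30 = 1 - 30 = -29$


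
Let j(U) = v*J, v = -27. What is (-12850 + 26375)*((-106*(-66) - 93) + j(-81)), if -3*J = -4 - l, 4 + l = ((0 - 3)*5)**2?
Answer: 65974950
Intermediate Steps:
l = 221 (l = -4 + ((0 - 3)*5)**2 = -4 + (-3*5)**2 = -4 + (-15)**2 = -4 + 225 = 221)
J = 75 (J = -(-4 - 1*221)/3 = -(-4 - 221)/3 = -1/3*(-225) = 75)
j(U) = -2025 (j(U) = -27*75 = -2025)
(-12850 + 26375)*((-106*(-66) - 93) + j(-81)) = (-12850 + 26375)*((-106*(-66) - 93) - 2025) = 13525*((6996 - 93) - 2025) = 13525*(6903 - 2025) = 13525*4878 = 65974950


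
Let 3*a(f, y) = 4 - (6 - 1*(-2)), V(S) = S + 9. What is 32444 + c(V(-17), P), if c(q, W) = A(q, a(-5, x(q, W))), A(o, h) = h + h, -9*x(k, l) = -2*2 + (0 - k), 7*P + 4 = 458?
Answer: 97324/3 ≈ 32441.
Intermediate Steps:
P = 454/7 (P = -4/7 + (⅐)*458 = -4/7 + 458/7 = 454/7 ≈ 64.857)
V(S) = 9 + S
x(k, l) = 4/9 + k/9 (x(k, l) = -(-2*2 + (0 - k))/9 = -(-4 - k)/9 = 4/9 + k/9)
a(f, y) = -4/3 (a(f, y) = (4 - (6 - 1*(-2)))/3 = (4 - (6 + 2))/3 = (4 - 1*8)/3 = (4 - 8)/3 = (⅓)*(-4) = -4/3)
A(o, h) = 2*h
c(q, W) = -8/3 (c(q, W) = 2*(-4/3) = -8/3)
32444 + c(V(-17), P) = 32444 - 8/3 = 97324/3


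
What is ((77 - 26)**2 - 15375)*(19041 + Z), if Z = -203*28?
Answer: -170622318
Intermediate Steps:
Z = -5684
((77 - 26)**2 - 15375)*(19041 + Z) = ((77 - 26)**2 - 15375)*(19041 - 5684) = (51**2 - 15375)*13357 = (2601 - 15375)*13357 = -12774*13357 = -170622318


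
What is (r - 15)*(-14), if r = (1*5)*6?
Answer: -210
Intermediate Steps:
r = 30 (r = 5*6 = 30)
(r - 15)*(-14) = (30 - 15)*(-14) = 15*(-14) = -210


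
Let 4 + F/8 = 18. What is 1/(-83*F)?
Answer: -1/9296 ≈ -0.00010757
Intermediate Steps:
F = 112 (F = -32 + 8*18 = -32 + 144 = 112)
1/(-83*F) = 1/(-83*112) = 1/(-9296) = -1/9296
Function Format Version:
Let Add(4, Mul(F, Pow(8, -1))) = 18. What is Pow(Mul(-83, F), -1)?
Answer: Rational(-1, 9296) ≈ -0.00010757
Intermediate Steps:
F = 112 (F = Add(-32, Mul(8, 18)) = Add(-32, 144) = 112)
Pow(Mul(-83, F), -1) = Pow(Mul(-83, 112), -1) = Pow(-9296, -1) = Rational(-1, 9296)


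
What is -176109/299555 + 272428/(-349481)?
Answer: -143153918969/104688780955 ≈ -1.3674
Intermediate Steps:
-176109/299555 + 272428/(-349481) = -176109*1/299555 + 272428*(-1/349481) = -176109/299555 - 272428/349481 = -143153918969/104688780955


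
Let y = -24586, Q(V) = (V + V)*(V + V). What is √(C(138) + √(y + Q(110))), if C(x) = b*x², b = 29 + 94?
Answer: 3*√(260268 + 7*√6) ≈ 1530.5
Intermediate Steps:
b = 123
Q(V) = 4*V² (Q(V) = (2*V)*(2*V) = 4*V²)
C(x) = 123*x²
√(C(138) + √(y + Q(110))) = √(123*138² + √(-24586 + 4*110²)) = √(123*19044 + √(-24586 + 4*12100)) = √(2342412 + √(-24586 + 48400)) = √(2342412 + √23814) = √(2342412 + 63*√6)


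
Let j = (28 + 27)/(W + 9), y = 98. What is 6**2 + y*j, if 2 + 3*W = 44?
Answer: 6218/23 ≈ 270.35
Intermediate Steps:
W = 14 (W = -2/3 + (1/3)*44 = -2/3 + 44/3 = 14)
j = 55/23 (j = (28 + 27)/(14 + 9) = 55/23 ≈ 2.3913)
6**2 + y*j = 6**2 + 98*(55/23) = 36 + 5390/23 = 6218/23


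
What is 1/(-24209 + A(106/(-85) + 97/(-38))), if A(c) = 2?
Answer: -1/24207 ≈ -4.1310e-5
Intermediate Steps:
1/(-24209 + A(106/(-85) + 97/(-38))) = 1/(-24209 + 2) = 1/(-24207) = -1/24207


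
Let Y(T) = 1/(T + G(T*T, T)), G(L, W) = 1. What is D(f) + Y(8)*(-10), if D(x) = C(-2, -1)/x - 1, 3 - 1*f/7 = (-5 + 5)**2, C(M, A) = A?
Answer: -136/63 ≈ -2.1587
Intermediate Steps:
Y(T) = 1/(1 + T) (Y(T) = 1/(T + 1) = 1/(1 + T))
f = 21 (f = 21 - 7*(-5 + 5)**2 = 21 - 7*0**2 = 21 - 7*0 = 21 + 0 = 21)
D(x) = -1 - 1/x (D(x) = -1/x - 1 = -1 - 1/x)
D(f) + Y(8)*(-10) = (-1 - 1*21)/21 - 10/(1 + 8) = (-1 - 21)/21 - 10/9 = (1/21)*(-22) + (1/9)*(-10) = -22/21 - 10/9 = -136/63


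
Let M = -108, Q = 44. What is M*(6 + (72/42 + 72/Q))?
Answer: -77760/77 ≈ -1009.9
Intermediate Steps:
M*(6 + (72/42 + 72/Q)) = -108*(6 + (72/42 + 72/44)) = -108*(6 + (72*(1/42) + 72*(1/44))) = -108*(6 + (12/7 + 18/11)) = -108*(6 + 258/77) = -108*720/77 = -77760/77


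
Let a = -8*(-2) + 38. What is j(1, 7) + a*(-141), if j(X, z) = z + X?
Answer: -7606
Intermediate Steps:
j(X, z) = X + z
a = 54 (a = 16 + 38 = 54)
j(1, 7) + a*(-141) = (1 + 7) + 54*(-141) = 8 - 7614 = -7606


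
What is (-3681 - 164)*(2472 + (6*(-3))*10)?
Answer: -8812740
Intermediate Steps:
(-3681 - 164)*(2472 + (6*(-3))*10) = -3845*(2472 - 18*10) = -3845*(2472 - 180) = -3845*2292 = -8812740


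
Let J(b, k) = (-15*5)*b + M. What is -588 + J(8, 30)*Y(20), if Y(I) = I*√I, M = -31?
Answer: -588 - 25240*√5 ≈ -57026.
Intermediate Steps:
J(b, k) = -31 - 75*b (J(b, k) = (-15*5)*b - 31 = -75*b - 31 = -31 - 75*b)
Y(I) = I^(3/2)
-588 + J(8, 30)*Y(20) = -588 + (-31 - 75*8)*20^(3/2) = -588 + (-31 - 600)*(40*√5) = -588 - 25240*√5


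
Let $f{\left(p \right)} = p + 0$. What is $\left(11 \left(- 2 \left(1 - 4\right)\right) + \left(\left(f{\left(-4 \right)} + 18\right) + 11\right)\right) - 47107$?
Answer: $-47016$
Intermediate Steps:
$f{\left(p \right)} = p$
$\left(11 \left(- 2 \left(1 - 4\right)\right) + \left(\left(f{\left(-4 \right)} + 18\right) + 11\right)\right) - 47107 = \left(11 \left(- 2 \left(1 - 4\right)\right) + \left(\left(-4 + 18\right) + 11\right)\right) - 47107 = \left(11 \left(\left(-2\right) \left(-3\right)\right) + \left(14 + 11\right)\right) - 47107 = \left(11 \cdot 6 + 25\right) - 47107 = \left(66 + 25\right) - 47107 = 91 - 47107 = -47016$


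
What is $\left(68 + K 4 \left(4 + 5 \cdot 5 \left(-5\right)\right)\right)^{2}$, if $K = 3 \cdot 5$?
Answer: $51724864$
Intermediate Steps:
$K = 15$
$\left(68 + K 4 \left(4 + 5 \cdot 5 \left(-5\right)\right)\right)^{2} = \left(68 + 15 \cdot 4 \left(4 + 5 \cdot 5 \left(-5\right)\right)\right)^{2} = \left(68 + 60 \left(4 + 25 \left(-5\right)\right)\right)^{2} = \left(68 + 60 \left(4 - 125\right)\right)^{2} = \left(68 + 60 \left(-121\right)\right)^{2} = \left(68 - 7260\right)^{2} = \left(-7192\right)^{2} = 51724864$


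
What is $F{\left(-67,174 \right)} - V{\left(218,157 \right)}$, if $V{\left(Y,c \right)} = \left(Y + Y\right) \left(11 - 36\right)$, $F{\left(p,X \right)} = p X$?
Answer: $-758$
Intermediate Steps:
$F{\left(p,X \right)} = X p$
$V{\left(Y,c \right)} = - 50 Y$ ($V{\left(Y,c \right)} = 2 Y \left(-25\right) = - 50 Y$)
$F{\left(-67,174 \right)} - V{\left(218,157 \right)} = 174 \left(-67\right) - \left(-50\right) 218 = -11658 - -10900 = -11658 + 10900 = -758$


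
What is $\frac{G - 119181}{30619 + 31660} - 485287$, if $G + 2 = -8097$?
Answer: $- \frac{30223316353}{62279} \approx -4.8529 \cdot 10^{5}$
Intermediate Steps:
$G = -8099$ ($G = -2 - 8097 = -8099$)
$\frac{G - 119181}{30619 + 31660} - 485287 = \frac{-8099 - 119181}{30619 + 31660} - 485287 = - \frac{127280}{62279} - 485287 = - \frac{30223316353}{62279}$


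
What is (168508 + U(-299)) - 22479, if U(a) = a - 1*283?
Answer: 145447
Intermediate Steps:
U(a) = -283 + a (U(a) = a - 283 = -283 + a)
(168508 + U(-299)) - 22479 = (168508 + (-283 - 299)) - 22479 = (168508 - 582) - 22479 = 167926 - 22479 = 145447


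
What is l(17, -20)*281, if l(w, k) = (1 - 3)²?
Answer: 1124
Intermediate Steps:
l(w, k) = 4 (l(w, k) = (-2)² = 4)
l(17, -20)*281 = 4*281 = 1124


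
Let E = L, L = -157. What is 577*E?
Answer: -90589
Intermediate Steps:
E = -157
577*E = 577*(-157) = -90589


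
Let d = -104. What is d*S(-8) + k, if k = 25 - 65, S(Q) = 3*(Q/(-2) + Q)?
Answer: 1208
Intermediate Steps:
S(Q) = 3*Q/2 (S(Q) = 3*(Q*(-½) + Q) = 3*(-Q/2 + Q) = 3*(Q/2) = 3*Q/2)
k = -40
d*S(-8) + k = -156*(-8) - 40 = -104*(-12) - 40 = 1248 - 40 = 1208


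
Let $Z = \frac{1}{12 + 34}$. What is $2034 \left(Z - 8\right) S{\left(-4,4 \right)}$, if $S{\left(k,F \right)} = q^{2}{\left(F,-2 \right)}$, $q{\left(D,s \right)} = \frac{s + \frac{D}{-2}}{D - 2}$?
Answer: $- \frac{1492956}{23} \approx -64911.0$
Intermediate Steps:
$q{\left(D,s \right)} = \frac{s - \frac{D}{2}}{-2 + D}$ ($q{\left(D,s \right)} = \frac{s + D \left(- \frac{1}{2}\right)}{-2 + D} = \frac{s - \frac{D}{2}}{-2 + D}$)
$Z = \frac{1}{46} \approx 0.021739$
$S{\left(k,F \right)} = \frac{\left(-2 - \frac{F}{2}\right)^{2}}{\left(-2 + F\right)^{2}}$ ($S{\left(k,F \right)} = \left(\frac{-2 - \frac{F}{2}}{-2 + F}\right)^{2} = \frac{\left(-2 - \frac{F}{2}\right)^{2}}{\left(-2 + F\right)^{2}}$)
$2034 \left(Z - 8\right) S{\left(-4,4 \right)} = 2034 \left(\frac{1}{46} - 8\right) \frac{\left(4 + 4\right)^{2}}{4 \left(-2 + 4\right)^{2}} = 2034 \left(- \frac{367 \frac{8^{2}}{4 \cdot 4}}{46}\right) = 2034 \left(- \frac{367 \cdot \frac{1}{4} \cdot \frac{1}{4} \cdot 64}{46}\right) = 2034 \left(\left(- \frac{367}{46}\right) 4\right) = 2034 \left(- \frac{734}{23}\right) = - \frac{1492956}{23}$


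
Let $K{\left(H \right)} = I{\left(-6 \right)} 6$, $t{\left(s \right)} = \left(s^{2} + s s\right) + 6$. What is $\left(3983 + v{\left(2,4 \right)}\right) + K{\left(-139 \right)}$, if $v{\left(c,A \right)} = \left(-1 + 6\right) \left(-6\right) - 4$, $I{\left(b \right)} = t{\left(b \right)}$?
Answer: $4417$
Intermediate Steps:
$t{\left(s \right)} = 6 + 2 s^{2}$ ($t{\left(s \right)} = \left(s^{2} + s^{2}\right) + 6 = 2 s^{2} + 6 = 6 + 2 s^{2}$)
$I{\left(b \right)} = 6 + 2 b^{2}$
$K{\left(H \right)} = 468$ ($K{\left(H \right)} = \left(6 + 2 \left(-6\right)^{2}\right) 6 = \left(6 + 2 \cdot 36\right) 6 = \left(6 + 72\right) 6 = 78 \cdot 6 = 468$)
$v{\left(c,A \right)} = -34$ ($v{\left(c,A \right)} = 5 \left(-6\right) - 4 = -30 - 4 = -34$)
$\left(3983 + v{\left(2,4 \right)}\right) + K{\left(-139 \right)} = \left(3983 - 34\right) + 468 = 3949 + 468 = 4417$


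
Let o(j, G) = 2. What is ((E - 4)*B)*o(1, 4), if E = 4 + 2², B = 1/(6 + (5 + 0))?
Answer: 8/11 ≈ 0.72727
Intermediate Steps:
B = 1/11 (B = 1/(6 + 5) = 1/11 ≈ 0.090909)
E = 8 (E = 4 + 4 = 8)
((E - 4)*B)*o(1, 4) = ((8 - 4)*(1/11))*2 = (4*(1/11))*2 = (4/11)*2 = 8/11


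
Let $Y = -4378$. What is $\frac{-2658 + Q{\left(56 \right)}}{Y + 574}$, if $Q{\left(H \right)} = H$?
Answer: $\frac{1301}{1902} \approx 0.68402$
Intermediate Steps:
$\frac{-2658 + Q{\left(56 \right)}}{Y + 574} = \frac{-2658 + 56}{-4378 + 574} = - \frac{2602}{-3804} = \left(-2602\right) \left(- \frac{1}{3804}\right) = \frac{1301}{1902}$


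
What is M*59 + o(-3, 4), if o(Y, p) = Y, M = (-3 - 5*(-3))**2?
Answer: 8493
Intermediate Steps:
M = 144 (M = (-3 + 15)**2 = 12**2 = 144)
M*59 + o(-3, 4) = 144*59 - 3 = 8496 - 3 = 8493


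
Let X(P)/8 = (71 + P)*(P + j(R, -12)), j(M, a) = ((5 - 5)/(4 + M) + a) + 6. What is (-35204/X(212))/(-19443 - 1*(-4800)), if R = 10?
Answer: 8801/1707315228 ≈ 5.1549e-6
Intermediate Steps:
j(M, a) = 6 + a (j(M, a) = (0/(4 + M) + a) + 6 = (0 + a) + 6 = a + 6 = 6 + a)
X(P) = 8*(-6 + P)*(71 + P) (X(P) = 8*((71 + P)*(P + (6 - 12))) = 8*((71 + P)*(P - 6)) = 8*((71 + P)*(-6 + P)) = 8*((-6 + P)*(71 + P)) = 8*(-6 + P)*(71 + P))
(-35204/X(212))/(-19443 - 1*(-4800)) = (-35204/(-3408 + 8*212**2 + 520*212))/(-19443 - 1*(-4800)) = (-35204/(-3408 + 8*44944 + 110240))/(-19443 + 4800) = -35204/(-3408 + 359552 + 110240)/(-14643) = -35204/466384*(-1/14643) = -35204*1/466384*(-1/14643) = -8801/116596*(-1/14643) = 8801/1707315228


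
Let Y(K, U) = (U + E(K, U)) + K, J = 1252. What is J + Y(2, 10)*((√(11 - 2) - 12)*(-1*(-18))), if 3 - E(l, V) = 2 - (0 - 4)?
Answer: -206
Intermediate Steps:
E(l, V) = -3 (E(l, V) = 3 - (2 - (0 - 4)) = 3 - (2 - 1*(-4)) = 3 - (2 + 4) = 3 - 1*6 = 3 - 6 = -3)
Y(K, U) = -3 + K + U (Y(K, U) = (U - 3) + K = (-3 + U) + K = -3 + K + U)
J + Y(2, 10)*((√(11 - 2) - 12)*(-1*(-18))) = 1252 + (-3 + 2 + 10)*((√(11 - 2) - 12)*(-1*(-18))) = 1252 + 9*((√9 - 12)*18) = 1252 + 9*((3 - 12)*18) = 1252 + 9*(-9*18) = 1252 + 9*(-162) = 1252 - 1458 = -206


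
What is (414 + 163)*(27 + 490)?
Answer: 298309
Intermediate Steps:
(414 + 163)*(27 + 490) = 577*517 = 298309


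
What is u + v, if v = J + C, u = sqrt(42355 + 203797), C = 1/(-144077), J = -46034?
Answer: -6632440619/144077 + 2*sqrt(61538) ≈ -45538.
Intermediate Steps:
C = -1/144077 ≈ -6.9407e-6
u = 2*sqrt(61538) (u = sqrt(246152) = 2*sqrt(61538) ≈ 496.14)
v = -6632440619/144077 (v = -46034 - 1/144077 = -6632440619/144077 ≈ -46034.)
u + v = 2*sqrt(61538) - 6632440619/144077 = -6632440619/144077 + 2*sqrt(61538)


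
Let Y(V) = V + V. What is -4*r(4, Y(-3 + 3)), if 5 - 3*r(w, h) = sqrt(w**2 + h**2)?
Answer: -4/3 ≈ -1.3333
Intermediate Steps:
Y(V) = 2*V
r(w, h) = 5/3 - sqrt(h**2 + w**2)/3 (r(w, h) = 5/3 - sqrt(w**2 + h**2)/3 = 5/3 - sqrt(h**2 + w**2)/3)
-4*r(4, Y(-3 + 3)) = -4*(5/3 - sqrt((2*(-3 + 3))**2 + 4**2)/3) = -4*(5/3 - sqrt((2*0)**2 + 16)/3) = -4*(5/3 - sqrt(0**2 + 16)/3) = -4*(5/3 - sqrt(0 + 16)/3) = -4*(5/3 - sqrt(16)/3) = -4*(5/3 - 1/3*4) = -4*(5/3 - 4/3) = -4*1/3 = -4/3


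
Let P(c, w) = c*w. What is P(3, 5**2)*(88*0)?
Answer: 0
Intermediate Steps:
P(3, 5**2)*(88*0) = (3*5**2)*(88*0) = (3*25)*0 = 75*0 = 0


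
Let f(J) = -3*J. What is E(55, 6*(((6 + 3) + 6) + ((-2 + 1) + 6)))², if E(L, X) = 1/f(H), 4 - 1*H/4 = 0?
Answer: 1/2304 ≈ 0.00043403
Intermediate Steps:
H = 16 (H = 16 - 4*0 = 16 + 0 = 16)
E(L, X) = -1/48 (E(L, X) = 1/(-3*16) = 1/(-48) = -1/48)
E(55, 6*(((6 + 3) + 6) + ((-2 + 1) + 6)))² = (-1/48)² = 1/2304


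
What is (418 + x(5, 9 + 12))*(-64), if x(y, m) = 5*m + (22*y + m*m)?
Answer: -68736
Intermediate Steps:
x(y, m) = m² + 5*m + 22*y (x(y, m) = 5*m + (22*y + m²) = 5*m + (m² + 22*y) = m² + 5*m + 22*y)
(418 + x(5, 9 + 12))*(-64) = (418 + ((9 + 12)² + 5*(9 + 12) + 22*5))*(-64) = (418 + (21² + 5*21 + 110))*(-64) = (418 + (441 + 105 + 110))*(-64) = (418 + 656)*(-64) = 1074*(-64) = -68736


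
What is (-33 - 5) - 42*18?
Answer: -794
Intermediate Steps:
(-33 - 5) - 42*18 = -38 - 756 = -794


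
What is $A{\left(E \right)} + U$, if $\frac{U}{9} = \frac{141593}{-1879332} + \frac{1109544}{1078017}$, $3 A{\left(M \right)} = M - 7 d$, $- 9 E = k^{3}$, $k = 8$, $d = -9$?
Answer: $\frac{64559987683609}{6077855533932} \approx 10.622$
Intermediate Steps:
$E = - \frac{512}{9}$ ($E = - \frac{8^{3}}{9} = \left(- \frac{1}{9}\right) 512 = - \frac{512}{9} \approx -56.889$)
$A{\left(M \right)} = 21 + \frac{M}{3}$ ($A{\left(M \right)} = \frac{M - -63}{3} = \frac{M + 63}{3} = \frac{63 + M}{3} = 21 + \frac{M}{3}$)
$U = \frac{1932561883527}{225105760516}$ ($U = 9 \left(\frac{141593}{-1879332} + \frac{1109544}{1078017}\right) = 9 \left(141593 \left(- \frac{1}{1879332}\right) + 1109544 \cdot \frac{1}{1078017}\right) = 9 \left(- \frac{141593}{1879332} + \frac{369848}{359339}\right) = 9 \cdot \frac{644187294509}{675317281548} = \frac{1932561883527}{225105760516} \approx 8.5851$)
$A{\left(E \right)} + U = \left(21 + \frac{1}{3} \left(- \frac{512}{9}\right)\right) + \frac{1932561883527}{225105760516} = \left(21 - \frac{512}{27}\right) + \frac{1932561883527}{225105760516} = \frac{55}{27} + \frac{1932561883527}{225105760516} = \frac{64559987683609}{6077855533932}$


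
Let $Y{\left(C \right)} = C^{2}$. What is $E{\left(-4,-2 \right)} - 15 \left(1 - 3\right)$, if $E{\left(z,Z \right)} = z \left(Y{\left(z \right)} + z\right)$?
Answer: $-18$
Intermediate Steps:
$E{\left(z,Z \right)} = z \left(z + z^{2}\right)$ ($E{\left(z,Z \right)} = z \left(z^{2} + z\right) = z \left(z + z^{2}\right)$)
$E{\left(-4,-2 \right)} - 15 \left(1 - 3\right) = \left(-4\right)^{2} \left(1 - 4\right) - 15 \left(1 - 3\right) = 16 \left(-3\right) - 15 \left(1 - 3\right) = -48 - -30 = -48 + 30 = -18$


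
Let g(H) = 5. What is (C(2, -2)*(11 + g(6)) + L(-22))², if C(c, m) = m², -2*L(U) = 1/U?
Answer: 7935489/1936 ≈ 4098.9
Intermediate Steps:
L(U) = -1/(2*U)
(C(2, -2)*(11 + g(6)) + L(-22))² = ((-2)²*(11 + 5) - ½/(-22))² = (4*16 - ½*(-1/22))² = (64 + 1/44)² = (2817/44)² = 7935489/1936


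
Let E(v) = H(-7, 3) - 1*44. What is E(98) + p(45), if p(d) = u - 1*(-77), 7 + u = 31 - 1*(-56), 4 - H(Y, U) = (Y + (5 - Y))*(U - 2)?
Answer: 112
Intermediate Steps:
H(Y, U) = 14 - 5*U (H(Y, U) = 4 - (Y + (5 - Y))*(U - 2) = 4 - 5*(-2 + U) = 4 - (-10 + 5*U) = 4 + (10 - 5*U) = 14 - 5*U)
u = 80 (u = -7 + (31 - 1*(-56)) = -7 + (31 + 56) = -7 + 87 = 80)
E(v) = -45 (E(v) = (14 - 5*3) - 1*44 = (14 - 15) - 44 = -1 - 44 = -45)
p(d) = 157 (p(d) = 80 - 1*(-77) = 80 + 77 = 157)
E(98) + p(45) = -45 + 157 = 112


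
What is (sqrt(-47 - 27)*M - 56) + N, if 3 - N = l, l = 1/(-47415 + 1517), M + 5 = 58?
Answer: -2432593/45898 + 53*I*sqrt(74) ≈ -53.0 + 455.92*I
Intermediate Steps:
M = 53 (M = -5 + 58 = 53)
l = -1/45898 (l = 1/(-45898) = -1/45898 ≈ -2.1787e-5)
N = 137695/45898 (N = 3 - 1*(-1/45898) = 3 + 1/45898 = 137695/45898 ≈ 3.0000)
(sqrt(-47 - 27)*M - 56) + N = (sqrt(-47 - 27)*53 - 56) + 137695/45898 = (sqrt(-74)*53 - 56) + 137695/45898 = ((I*sqrt(74))*53 - 56) + 137695/45898 = (53*I*sqrt(74) - 56) + 137695/45898 = (-56 + 53*I*sqrt(74)) + 137695/45898 = -2432593/45898 + 53*I*sqrt(74)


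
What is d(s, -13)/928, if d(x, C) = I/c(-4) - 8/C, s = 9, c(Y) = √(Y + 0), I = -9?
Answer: 1/1508 + 9*I/1856 ≈ 0.00066313 + 0.0048491*I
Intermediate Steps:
c(Y) = √Y
d(x, C) = -8/C + 9*I/2 (d(x, C) = -9*(-I/2) - 8/C = -(-9)*I/2 - 8/C = 9*I/2 - 8/C = -8/C + 9*I/2)
d(s, -13)/928 = (-8/(-13) + 9*I/2)/928 = (-8*(-1/13) + 9*I/2)*(1/928) = (8/13 + 9*I/2)*(1/928) = 1/1508 + 9*I/1856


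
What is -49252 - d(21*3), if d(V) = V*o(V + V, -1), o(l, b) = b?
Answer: -49189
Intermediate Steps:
d(V) = -V (d(V) = V*(-1) = -V)
-49252 - d(21*3) = -49252 - (-1)*21*3 = -49252 - (-1)*63 = -49252 - 1*(-63) = -49252 + 63 = -49189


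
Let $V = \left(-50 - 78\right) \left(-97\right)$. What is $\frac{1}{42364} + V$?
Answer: $\frac{525991425}{42364} \approx 12416.0$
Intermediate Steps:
$V = 12416$ ($V = \left(-128\right) \left(-97\right) = 12416$)
$\frac{1}{42364} + V = \frac{1}{42364} + 12416 = \frac{525991425}{42364}$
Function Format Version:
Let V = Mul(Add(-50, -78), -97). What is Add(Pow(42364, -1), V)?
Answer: Rational(525991425, 42364) ≈ 12416.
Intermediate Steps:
V = 12416 (V = Mul(-128, -97) = 12416)
Add(Pow(42364, -1), V) = Add(Pow(42364, -1), 12416) = Add(Rational(1, 42364), 12416) = Rational(525991425, 42364)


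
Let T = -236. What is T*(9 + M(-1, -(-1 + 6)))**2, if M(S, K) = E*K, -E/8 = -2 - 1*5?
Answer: -17332076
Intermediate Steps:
E = 56 (E = -8*(-2 - 1*5) = -8*(-2 - 5) = -8*(-7) = 56)
M(S, K) = 56*K
T*(9 + M(-1, -(-1 + 6)))**2 = -236*(9 + 56*(-(-1 + 6)))**2 = -236*(9 + 56*(-1*5))**2 = -236*(9 + 56*(-5))**2 = -236*(9 - 280)**2 = -236*(-271)**2 = -236*73441 = -17332076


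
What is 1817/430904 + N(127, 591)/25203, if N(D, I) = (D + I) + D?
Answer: 409907731/10860073512 ≈ 0.037744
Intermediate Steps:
N(D, I) = I + 2*D
1817/430904 + N(127, 591)/25203 = 1817/430904 + (591 + 2*127)/25203 = 1817*(1/430904) + (591 + 254)*(1/25203) = 1817/430904 + 845*(1/25203) = 1817/430904 + 845/25203 = 409907731/10860073512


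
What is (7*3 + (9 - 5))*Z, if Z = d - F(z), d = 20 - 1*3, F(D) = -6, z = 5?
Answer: 575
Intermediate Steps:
d = 17 (d = 20 - 3 = 17)
Z = 23 (Z = 17 - 1*(-6) = 17 + 6 = 23)
(7*3 + (9 - 5))*Z = (7*3 + (9 - 5))*23 = (21 + 4)*23 = 25*23 = 575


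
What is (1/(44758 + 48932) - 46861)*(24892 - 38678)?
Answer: 30263076064477/46845 ≈ 6.4603e+8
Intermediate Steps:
(1/(44758 + 48932) - 46861)*(24892 - 38678) = (1/93690 - 46861)*(-13786) = -4390407089/93690*(-13786) = 30263076064477/46845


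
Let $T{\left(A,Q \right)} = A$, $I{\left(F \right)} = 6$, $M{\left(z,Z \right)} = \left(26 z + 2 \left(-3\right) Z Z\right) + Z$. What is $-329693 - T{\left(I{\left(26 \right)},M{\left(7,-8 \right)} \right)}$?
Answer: $-329699$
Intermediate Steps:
$M{\left(z,Z \right)} = Z - 6 Z^{2} + 26 z$ ($M{\left(z,Z \right)} = \left(26 z + - 6 Z Z\right) + Z = \left(26 z - 6 Z^{2}\right) + Z = \left(- 6 Z^{2} + 26 z\right) + Z = Z - 6 Z^{2} + 26 z$)
$-329693 - T{\left(I{\left(26 \right)},M{\left(7,-8 \right)} \right)} = -329693 - 6 = -329699$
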